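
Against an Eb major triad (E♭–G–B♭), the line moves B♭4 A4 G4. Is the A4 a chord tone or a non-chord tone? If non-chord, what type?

The harmony at that moment is E♭ major triad (E♭, G, B♭); A4 is not a chord tone.
It is approached by step down from B♭4 and left by step down to G4.
Step in, step out in the same direction — a passing tone.

Non-chord tone — a passing tone.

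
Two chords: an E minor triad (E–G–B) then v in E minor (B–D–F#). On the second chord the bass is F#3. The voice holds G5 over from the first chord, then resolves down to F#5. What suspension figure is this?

At the second chord the bass is F#3. The suspended G5 lies a ninth above the bass; after resolving down by step to F#5, the interval above the bass becomes an octave.
Suspension figures are named by those two intervals: 9–8.

9–8 suspension.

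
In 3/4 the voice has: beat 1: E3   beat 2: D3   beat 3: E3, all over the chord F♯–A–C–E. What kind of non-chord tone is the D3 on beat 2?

Lower neighbor tone.

The harmony at that moment is F♯ half-diminished seventh chord (F♯, A, C, E); D3 is not a chord tone.
It is approached by step down from E3 and left by step up to E3.
Step away and step back to the same note — a neighbor tone (lower neighbor).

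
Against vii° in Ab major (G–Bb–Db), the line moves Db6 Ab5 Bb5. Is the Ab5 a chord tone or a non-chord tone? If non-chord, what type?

Non-chord tone — an appoggiatura.

The harmony at that moment is G diminished triad (G, Bb, Db); Ab5 is not a chord tone.
It is approached by leap down from Db6 and left by step up to Bb5.
Leap in, step out — an appoggiatura.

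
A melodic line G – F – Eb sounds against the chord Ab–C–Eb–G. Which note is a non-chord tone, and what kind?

The harmony at that moment is Ab major seventh chord (Ab, C, Eb, G); F is not a chord tone.
It is approached by step down from G and left by step down to Eb.
Step in, step out in the same direction — a passing tone.

F is a passing tone.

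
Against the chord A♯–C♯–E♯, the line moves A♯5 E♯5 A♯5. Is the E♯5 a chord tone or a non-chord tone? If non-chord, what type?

A# minor triad contains A♯, C♯, E♯; E♯ is the fifth, so it is a chord tone.

Chord tone (the fifth of A# minor triad).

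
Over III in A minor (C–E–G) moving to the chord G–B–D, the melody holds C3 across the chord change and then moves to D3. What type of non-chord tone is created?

The harmony at that moment is G major triad (G, B, D); C3 is not a chord tone.
It is held over (the same pitch as the preceding C3) and left by step up to D3.
Held over from the previous chord and resolving up by step — a retardation.

C3 is a retardation.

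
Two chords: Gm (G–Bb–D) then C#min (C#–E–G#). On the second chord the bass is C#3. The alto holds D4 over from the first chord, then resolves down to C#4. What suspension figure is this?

9–8 suspension.

At the second chord the bass is C#3. The suspended D4 lies a ninth above the bass; after resolving down by step to C#4, the interval above the bass becomes an octave.
Suspension figures are named by those two intervals: 9–8.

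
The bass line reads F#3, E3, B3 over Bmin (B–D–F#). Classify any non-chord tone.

E3 is an escape tone.

The harmony at that moment is B minor triad (B, D, F#); E3 is not a chord tone.
It is approached by step down from F#3 and left by leap up to B3.
Step in, leap out — an escape tone.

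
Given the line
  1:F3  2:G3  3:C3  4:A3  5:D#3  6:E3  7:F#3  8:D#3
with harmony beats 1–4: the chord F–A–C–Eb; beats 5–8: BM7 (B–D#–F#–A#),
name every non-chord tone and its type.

G3 (beat 2) — escape tone; E3 (beat 6) — passing tone.

The harmony at that moment is F dominant seventh chord (F, A, C, Eb); G3 is not a chord tone.
It is approached by step up from F3 and left by leap down to C3.
Step in, leap out — an escape tone.
The harmony at that moment is B major seventh chord (B, D#, F#, A#); E3 is not a chord tone.
It is approached by step up from D#3 and left by step up to F#3.
Step in, step out in the same direction — a passing tone.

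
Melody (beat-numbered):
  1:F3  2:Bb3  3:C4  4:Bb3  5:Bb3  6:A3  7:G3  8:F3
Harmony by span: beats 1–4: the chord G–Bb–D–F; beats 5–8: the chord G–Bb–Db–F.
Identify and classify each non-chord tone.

C4 (beat 3) — neighbor tone; A3 (beat 6) — passing tone.

The harmony at that moment is G minor seventh chord (G, Bb, D, F); C4 is not a chord tone.
It is approached by step up from Bb3 and left by step down to Bb3.
Step away and step back to the same note — a neighbor tone (upper neighbor).
The harmony at that moment is G half-diminished seventh chord (G, Bb, Db, F); A3 is not a chord tone.
It is approached by step down from Bb3 and left by step down to G3.
Step in, step out in the same direction — a passing tone.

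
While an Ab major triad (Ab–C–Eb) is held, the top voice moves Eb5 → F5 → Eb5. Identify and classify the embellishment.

F5 is a neighbor tone.

The harmony at that moment is Ab major triad (Ab, C, Eb); F5 is not a chord tone.
It is approached by step up from Eb5 and left by step down to Eb5.
Step away and step back to the same note — a neighbor tone (upper neighbor).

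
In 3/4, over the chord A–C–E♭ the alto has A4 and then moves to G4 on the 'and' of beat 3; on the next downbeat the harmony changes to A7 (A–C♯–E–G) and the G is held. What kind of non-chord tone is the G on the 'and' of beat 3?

Anticipation.

The harmony at that moment is A diminished triad (A, C, E♭); G4 is not a chord tone.
It is approached by step down from A4 and then sustained as the same pitch into the next harmony.
Arriving early and becoming a chord tone when the harmony changes — an anticipation.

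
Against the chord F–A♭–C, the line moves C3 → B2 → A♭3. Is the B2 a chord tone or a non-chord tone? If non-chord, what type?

Non-chord tone — an escape tone.

The harmony at that moment is F minor triad (F, A♭, C); B2 is not a chord tone.
It is approached by step down from C3 and left by leap up to A♭3.
Step in, leap out — an escape tone.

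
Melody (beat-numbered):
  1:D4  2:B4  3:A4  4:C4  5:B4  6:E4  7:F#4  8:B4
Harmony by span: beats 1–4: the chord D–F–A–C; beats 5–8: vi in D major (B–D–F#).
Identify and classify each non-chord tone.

B4 (beat 2) — appoggiatura; E4 (beat 6) — appoggiatura.

The harmony at that moment is D minor seventh chord (D, F, A, C); B4 is not a chord tone.
It is approached by leap up from D4 and left by step down to A4.
Leap in, step out — an appoggiatura.
The harmony at that moment is B minor triad (B, D, F#); E4 is not a chord tone.
It is approached by leap down from B4 and left by step up to F#4.
Leap in, step out — an appoggiatura.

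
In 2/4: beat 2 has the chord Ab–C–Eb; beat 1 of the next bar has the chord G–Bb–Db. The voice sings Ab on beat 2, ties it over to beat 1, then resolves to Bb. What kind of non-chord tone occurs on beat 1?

The harmony at that moment is G diminished triad (G, Bb, Db); Ab is not a chord tone.
It is held over (the same pitch as the preceding Ab) and left by step up to Bb.
Held over from the previous chord and resolving up by step — a retardation.

Retardation.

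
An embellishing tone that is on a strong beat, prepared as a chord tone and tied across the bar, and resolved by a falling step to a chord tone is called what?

Suspension.

Approach: by preparation — the pitch is first a chord tone, then held (tied or repeated) while the harmony changes under it. Departure: down by step. Metric position: strong.
A prepared dissonance that resolves downward by step — a suspension. (The same figure resolving upward would be a retardation.)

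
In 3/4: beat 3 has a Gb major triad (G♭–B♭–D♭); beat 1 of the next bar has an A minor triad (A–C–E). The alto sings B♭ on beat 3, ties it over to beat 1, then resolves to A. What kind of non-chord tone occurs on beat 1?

The harmony at that moment is A minor triad (A, C, E); B♭ is not a chord tone.
It is held over (the same pitch as the preceding B♭) and left by step down to A.
Held over from the previous chord and resolving down by step — a suspension.

Suspension.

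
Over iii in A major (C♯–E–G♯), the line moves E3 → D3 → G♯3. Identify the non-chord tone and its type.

The harmony at that moment is C♯ minor triad (C♯, E, G♯); D3 is not a chord tone.
It is approached by step down from E3 and left by leap up to G♯3.
Step in, leap out — an escape tone.

D3 is an escape tone.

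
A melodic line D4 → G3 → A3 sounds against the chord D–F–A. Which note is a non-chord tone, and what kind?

The harmony at that moment is D minor triad (D, F, A); G3 is not a chord tone.
It is approached by leap down from D4 and left by step up to A3.
Leap in, step out — an appoggiatura.

G3 is an appoggiatura.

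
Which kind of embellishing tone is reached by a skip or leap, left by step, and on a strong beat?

Approach: by leap. Departure: by step. Metric position: strong.
Leap in, step out, in a metrically strong position — an appoggiatura. (It is the mirror image of the escape tone, which steps in and leaps out from a weak position.)

Appoggiatura.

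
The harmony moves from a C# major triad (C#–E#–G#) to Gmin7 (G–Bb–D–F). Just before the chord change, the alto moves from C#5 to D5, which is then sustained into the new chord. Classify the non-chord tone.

The harmony at that moment is C# major triad (C#, E#, G#); D5 is not a chord tone.
It is approached by step up from C#5 and then sustained as the same pitch into the next harmony.
Arriving early and becoming a chord tone when the harmony changes — an anticipation.

D5 is an anticipation.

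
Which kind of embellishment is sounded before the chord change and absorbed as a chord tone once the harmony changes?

Anticipation.

Approach: ahead of the chord change (typically by step), so it is dissonant against the current harmony. Departure: none — the same pitch is restated or held and is a chord tone of the new harmony.
Dissonant first, consonant once the harmony catches up: the note simply arrives early — an anticipation. (The reverse timing, consonant first and dissonant after the change, would be a suspension or retardation.)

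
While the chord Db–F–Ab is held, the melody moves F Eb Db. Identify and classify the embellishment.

Eb is a passing tone.

The harmony at that moment is Db major triad (Db, F, Ab); Eb is not a chord tone.
It is approached by step down from F and left by step down to Db.
Step in, step out in the same direction — a passing tone.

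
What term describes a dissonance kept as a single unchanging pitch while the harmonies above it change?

Pedal tone.

Approach: none. Departure: none — a single pitch is sustained while the chords change around it, passing through harmonies that do not contain it.
No melodic motion at all; the dissonance is created entirely by the moving harmonies against the stationary note — a pedal tone (pedal point).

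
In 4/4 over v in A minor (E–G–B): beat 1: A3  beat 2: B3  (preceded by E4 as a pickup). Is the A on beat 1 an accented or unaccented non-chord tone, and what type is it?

The harmony at that moment is E minor triad (E, G, B); A3 is not a chord tone.
It is approached by leap down from E4 and left by step up to B3.
Leap in, step out — an appoggiatura.
It falls on the downbeat, so it is accented.

Accented appoggiatura.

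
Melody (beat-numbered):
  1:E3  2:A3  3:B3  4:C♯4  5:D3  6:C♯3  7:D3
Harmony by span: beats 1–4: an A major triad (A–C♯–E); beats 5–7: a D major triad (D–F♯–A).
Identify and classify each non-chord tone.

The harmony at that moment is A major triad (A, C♯, E); B3 is not a chord tone.
It is approached by step up from A3 and left by step up to C♯4.
Step in, step out in the same direction — a passing tone.
The harmony at that moment is D major triad (D, F♯, A); C♯3 is not a chord tone.
It is approached by step down from D3 and left by step up to D3.
Step away and step back to the same note — a neighbor tone (lower neighbor).

B3 (beat 3) — passing tone; C♯3 (beat 6) — neighbor tone.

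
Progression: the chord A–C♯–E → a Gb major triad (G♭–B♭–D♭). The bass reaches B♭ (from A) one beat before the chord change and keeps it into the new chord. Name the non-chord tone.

B♭ is an anticipation.

The harmony at that moment is A major triad (A, C♯, E); B♭ is not a chord tone.
It is approached by step up from A and then sustained as the same pitch into the next harmony.
Arriving early and becoming a chord tone when the harmony changes — an anticipation.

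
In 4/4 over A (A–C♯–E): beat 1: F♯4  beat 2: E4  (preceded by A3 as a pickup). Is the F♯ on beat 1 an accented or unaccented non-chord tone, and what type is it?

Accented appoggiatura.

The harmony at that moment is A major triad (A, C♯, E); F♯4 is not a chord tone.
It is approached by leap up from A3 and left by step down to E4.
Leap in, step out — an appoggiatura.
It falls on the downbeat, so it is accented.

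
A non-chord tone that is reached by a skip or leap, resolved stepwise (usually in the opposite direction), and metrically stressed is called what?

Appoggiatura.

Approach: by leap. Departure: by step. Metric position: strong.
Leap in, step out, in a metrically strong position — an appoggiatura. (It is the mirror image of the escape tone, which steps in and leaps out from a weak position.)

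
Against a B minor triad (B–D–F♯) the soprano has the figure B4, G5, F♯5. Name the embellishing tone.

G5 is an appoggiatura.

The harmony at that moment is B minor triad (B, D, F♯); G5 is not a chord tone.
It is approached by leap up from B4 and left by step down to F♯5.
Leap in, step out — an appoggiatura.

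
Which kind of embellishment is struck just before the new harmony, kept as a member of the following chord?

Approach: ahead of the chord change (typically by step), so it is dissonant against the current harmony. Departure: none — the same pitch is restated or held and is a chord tone of the new harmony.
Dissonant first, consonant once the harmony catches up: the note simply arrives early — an anticipation. (The reverse timing, consonant first and dissonant after the change, would be a suspension or retardation.)

Anticipation.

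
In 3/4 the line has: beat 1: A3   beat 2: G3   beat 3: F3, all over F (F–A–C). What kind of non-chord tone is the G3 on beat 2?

Passing tone.

The harmony at that moment is F major triad (F, A, C); G3 is not a chord tone.
It is approached by step down from A3 and left by step down to F3.
Step in, step out in the same direction — a passing tone.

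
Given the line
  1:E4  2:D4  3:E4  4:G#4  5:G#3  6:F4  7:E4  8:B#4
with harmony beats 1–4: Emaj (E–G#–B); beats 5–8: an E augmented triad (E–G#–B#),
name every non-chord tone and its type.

D4 (beat 2) — neighbor tone; F4 (beat 6) — appoggiatura.

The harmony at that moment is E major triad (E, G#, B); D4 is not a chord tone.
It is approached by step down from E4 and left by step up to E4.
Step away and step back to the same note — a neighbor tone (lower neighbor).
The harmony at that moment is E augmented triad (E, G#, B#); F4 is not a chord tone.
It is approached by leap up from G#3 and left by step down to E4.
Leap in, step out — an appoggiatura.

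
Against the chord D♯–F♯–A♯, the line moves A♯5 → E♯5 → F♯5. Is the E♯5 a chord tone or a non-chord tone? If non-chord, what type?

The harmony at that moment is D♯ minor triad (D♯, F♯, A♯); E♯5 is not a chord tone.
It is approached by leap down from A♯5 and left by step up to F♯5.
Leap in, step out — an appoggiatura.

Non-chord tone — an appoggiatura.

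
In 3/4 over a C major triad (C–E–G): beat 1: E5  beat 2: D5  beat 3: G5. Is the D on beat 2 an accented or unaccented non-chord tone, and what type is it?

Unaccented escape tone.

The harmony at that moment is C major triad (C, E, G); D5 is not a chord tone.
It is approached by step down from E5 and left by leap up to G5.
Step in, leap out — an escape tone.
It falls on a weak beat, so it is unaccented.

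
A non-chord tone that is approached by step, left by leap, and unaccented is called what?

Approach: by step. Departure: by leap. Metric position: weak.
Step in, leap out, from a weak position — an escape tone (échappée). (It is the mirror image of the appoggiatura, which leaps in and steps out on a strong beat.)

Escape tone.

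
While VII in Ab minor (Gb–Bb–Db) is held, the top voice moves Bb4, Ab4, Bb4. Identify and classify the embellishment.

The harmony at that moment is Gb major triad (Gb, Bb, Db); Ab4 is not a chord tone.
It is approached by step down from Bb4 and left by step up to Bb4.
Step away and step back to the same note — a neighbor tone (lower neighbor).

Ab4 is a neighbor tone.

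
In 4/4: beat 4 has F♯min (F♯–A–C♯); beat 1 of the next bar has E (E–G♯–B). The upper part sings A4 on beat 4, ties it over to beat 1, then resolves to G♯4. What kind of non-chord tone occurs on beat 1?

Suspension.

The harmony at that moment is E major triad (E, G♯, B); A4 is not a chord tone.
It is held over (the same pitch as the preceding A4) and left by step down to G♯4.
Held over from the previous chord and resolving down by step — a suspension.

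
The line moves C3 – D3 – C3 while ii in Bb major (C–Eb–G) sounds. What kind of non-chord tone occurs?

The harmony at that moment is C minor triad (C, Eb, G); D3 is not a chord tone.
It is approached by step up from C3 and left by step down to C3.
Step away and step back to the same note — a neighbor tone (upper neighbor).

D3 is a neighbor tone.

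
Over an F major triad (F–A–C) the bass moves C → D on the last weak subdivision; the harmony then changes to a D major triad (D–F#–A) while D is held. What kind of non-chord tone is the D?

The harmony at that moment is F major triad (F, A, C); D is not a chord tone.
It is approached by step up from C and then sustained as the same pitch into the next harmony.
Arriving early and becoming a chord tone when the harmony changes — an anticipation.

D is an anticipation.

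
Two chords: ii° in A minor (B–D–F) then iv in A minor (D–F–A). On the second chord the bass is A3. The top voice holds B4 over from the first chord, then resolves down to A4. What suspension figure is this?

At the second chord the bass is A3. The suspended B4 lies a ninth above the bass; after resolving down by step to A4, the interval above the bass becomes an octave.
Suspension figures are named by those two intervals: 9–8.

9–8 suspension.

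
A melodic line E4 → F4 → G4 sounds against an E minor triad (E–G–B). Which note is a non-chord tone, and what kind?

F4 is a passing tone.

The harmony at that moment is E minor triad (E, G, B); F4 is not a chord tone.
It is approached by step up from E4 and left by step up to G4.
Step in, step out in the same direction — a passing tone.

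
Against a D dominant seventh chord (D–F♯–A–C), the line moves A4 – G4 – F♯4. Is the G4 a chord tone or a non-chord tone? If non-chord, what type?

Non-chord tone — a passing tone.

The harmony at that moment is D dominant seventh chord (D, F♯, A, C); G4 is not a chord tone.
It is approached by step down from A4 and left by step down to F♯4.
Step in, step out in the same direction — a passing tone.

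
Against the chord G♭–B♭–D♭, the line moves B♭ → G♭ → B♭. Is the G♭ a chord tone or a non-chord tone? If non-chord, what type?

Gb major triad contains G♭, B♭, D♭; G♭ is the root, so it is a chord tone.

Chord tone (the root of Gb major triad).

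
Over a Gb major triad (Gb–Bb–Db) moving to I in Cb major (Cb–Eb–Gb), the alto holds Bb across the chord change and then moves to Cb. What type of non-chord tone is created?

Bb is a retardation.

The harmony at that moment is Cb major triad (Cb, Eb, Gb); Bb is not a chord tone.
It is held over (the same pitch as the preceding Bb) and left by step up to Cb.
Held over from the previous chord and resolving up by step — a retardation.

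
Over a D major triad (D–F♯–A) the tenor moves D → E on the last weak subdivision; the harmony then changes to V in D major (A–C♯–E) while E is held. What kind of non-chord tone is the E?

E is an anticipation.

The harmony at that moment is D major triad (D, F♯, A); E is not a chord tone.
It is approached by step up from D and then sustained as the same pitch into the next harmony.
Arriving early and becoming a chord tone when the harmony changes — an anticipation.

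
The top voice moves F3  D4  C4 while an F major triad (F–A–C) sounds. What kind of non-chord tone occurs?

D4 is an appoggiatura.

The harmony at that moment is F major triad (F, A, C); D4 is not a chord tone.
It is approached by leap up from F3 and left by step down to C4.
Leap in, step out — an appoggiatura.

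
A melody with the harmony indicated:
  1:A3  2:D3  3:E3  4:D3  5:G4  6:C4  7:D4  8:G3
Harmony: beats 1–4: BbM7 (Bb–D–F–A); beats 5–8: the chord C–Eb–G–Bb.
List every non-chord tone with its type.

The harmony at that moment is Bb major seventh chord (Bb, D, F, A); E3 is not a chord tone.
It is approached by step up from D3 and left by step down to D3.
Step away and step back to the same note — a neighbor tone (upper neighbor).
The harmony at that moment is C minor seventh chord (C, Eb, G, Bb); D4 is not a chord tone.
It is approached by step up from C4 and left by leap down to G3.
Step in, leap out — an escape tone.

E3 (beat 3) — neighbor tone; D4 (beat 7) — escape tone.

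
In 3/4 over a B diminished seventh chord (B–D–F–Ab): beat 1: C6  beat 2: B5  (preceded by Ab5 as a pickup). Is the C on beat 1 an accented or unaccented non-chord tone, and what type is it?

The harmony at that moment is B diminished seventh chord (B, D, F, Ab); C6 is not a chord tone.
It is approached by leap up from Ab5 and left by step down to B5.
Leap in, step out — an appoggiatura.
It falls on the downbeat, so it is accented.

Accented appoggiatura.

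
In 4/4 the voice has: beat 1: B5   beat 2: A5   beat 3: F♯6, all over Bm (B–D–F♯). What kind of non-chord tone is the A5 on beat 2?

The harmony at that moment is B minor triad (B, D, F♯); A5 is not a chord tone.
It is approached by step down from B5 and left by leap up to F♯6.
Step in, leap out, on a weak beat — an escape tone.

Escape tone.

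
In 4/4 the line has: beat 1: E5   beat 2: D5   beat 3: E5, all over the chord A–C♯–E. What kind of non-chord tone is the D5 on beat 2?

Lower neighbor tone.

The harmony at that moment is A major triad (A, C♯, E); D5 is not a chord tone.
It is approached by step down from E5 and left by step up to E5.
Step away and step back to the same note — a neighbor tone (lower neighbor).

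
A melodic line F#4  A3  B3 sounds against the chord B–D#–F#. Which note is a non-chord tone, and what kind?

A3 is an appoggiatura.

The harmony at that moment is B major triad (B, D#, F#); A3 is not a chord tone.
It is approached by leap down from F#4 and left by step up to B3.
Leap in, step out — an appoggiatura.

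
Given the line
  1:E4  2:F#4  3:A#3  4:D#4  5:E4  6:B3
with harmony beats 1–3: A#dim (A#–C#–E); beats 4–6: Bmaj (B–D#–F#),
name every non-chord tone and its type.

The harmony at that moment is A# diminished triad (A#, C#, E); F#4 is not a chord tone.
It is approached by step up from E4 and left by leap down to A#3.
Step in, leap out — an escape tone.
The harmony at that moment is B major triad (B, D#, F#); E4 is not a chord tone.
It is approached by step up from D#4 and left by leap down to B3.
Step in, leap out — an escape tone.

F#4 (beat 2) — escape tone; E4 (beat 5) — escape tone.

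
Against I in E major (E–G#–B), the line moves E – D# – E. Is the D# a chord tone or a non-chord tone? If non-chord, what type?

Non-chord tone — a neighbor tone.

The harmony at that moment is E major triad (E, G#, B); D# is not a chord tone.
It is approached by step down from E and left by step up to E.
Step away and step back to the same note — a neighbor tone (lower neighbor).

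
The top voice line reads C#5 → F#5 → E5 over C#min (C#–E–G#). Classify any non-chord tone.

F#5 is an appoggiatura.

The harmony at that moment is C# minor triad (C#, E, G#); F#5 is not a chord tone.
It is approached by leap up from C#5 and left by step down to E5.
Leap in, step out — an appoggiatura.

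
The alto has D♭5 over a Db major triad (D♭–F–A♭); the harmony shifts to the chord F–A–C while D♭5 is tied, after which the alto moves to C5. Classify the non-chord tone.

The harmony at that moment is F major triad (F, A, C); D♭5 is not a chord tone.
It is held over (the same pitch as the preceding D♭5) and left by step down to C5.
Held over from the previous chord and resolving down by step — a suspension.

D♭5 is a suspension.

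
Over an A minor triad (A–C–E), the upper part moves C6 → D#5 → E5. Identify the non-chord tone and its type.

D#5 is an appoggiatura.

The harmony at that moment is A minor triad (A, C, E); D#5 is not a chord tone.
It is approached by leap down from C6 and left by step up to E5.
Leap in, step out — an appoggiatura.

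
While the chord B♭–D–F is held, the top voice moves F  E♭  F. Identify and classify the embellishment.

E♭ is a neighbor tone.

The harmony at that moment is B♭ major triad (B♭, D, F); E♭ is not a chord tone.
It is approached by step down from F and left by step up to F.
Step away and step back to the same note — a neighbor tone (lower neighbor).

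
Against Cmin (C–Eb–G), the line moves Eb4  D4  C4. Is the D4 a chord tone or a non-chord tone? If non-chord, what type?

The harmony at that moment is C minor triad (C, Eb, G); D4 is not a chord tone.
It is approached by step down from Eb4 and left by step down to C4.
Step in, step out in the same direction — a passing tone.

Non-chord tone — a passing tone.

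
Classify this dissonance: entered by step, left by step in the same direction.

Passing tone.

Approach: by step. Departure: by step, continuing in the same direction.
Stepwise on both sides with no change of direction means the note fills in the space between two different chord tones — a passing tone. (Had it turned back to its starting note it would be a neighbor tone instead.)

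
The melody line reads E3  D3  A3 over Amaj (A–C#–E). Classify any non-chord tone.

The harmony at that moment is A major triad (A, C#, E); D3 is not a chord tone.
It is approached by step down from E3 and left by leap up to A3.
Step in, leap out — an escape tone.

D3 is an escape tone.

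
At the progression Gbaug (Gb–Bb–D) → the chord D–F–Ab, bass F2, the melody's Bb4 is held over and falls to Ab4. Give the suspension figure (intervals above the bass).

4–3 suspension.

At the second chord the bass is F2. The suspended Bb4 lies a fourth above the bass; after resolving down by step to Ab4, the interval above the bass becomes a third.
Suspension figures are named by those two intervals: 4–3.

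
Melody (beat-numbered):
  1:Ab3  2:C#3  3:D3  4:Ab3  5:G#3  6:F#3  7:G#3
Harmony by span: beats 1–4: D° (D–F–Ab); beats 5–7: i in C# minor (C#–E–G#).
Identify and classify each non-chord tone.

C#3 (beat 2) — appoggiatura; F#3 (beat 6) — neighbor tone.

The harmony at that moment is D diminished triad (D, F, Ab); C#3 is not a chord tone.
It is approached by leap down from Ab3 and left by step up to D3.
Leap in, step out — an appoggiatura.
The harmony at that moment is C# minor triad (C#, E, G#); F#3 is not a chord tone.
It is approached by step down from G#3 and left by step up to G#3.
Step away and step back to the same note — a neighbor tone (lower neighbor).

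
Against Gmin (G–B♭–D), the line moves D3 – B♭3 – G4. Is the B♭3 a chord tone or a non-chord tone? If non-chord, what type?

G minor triad contains G, B♭, D; B♭ is the third, so it is a chord tone.

Chord tone (the third of G minor triad).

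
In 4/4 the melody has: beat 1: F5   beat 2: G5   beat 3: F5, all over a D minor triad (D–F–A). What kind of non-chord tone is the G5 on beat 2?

The harmony at that moment is D minor triad (D, F, A); G5 is not a chord tone.
It is approached by step up from F5 and left by step down to F5.
Step away and step back to the same note — a neighbor tone (upper neighbor).

Upper neighbor tone.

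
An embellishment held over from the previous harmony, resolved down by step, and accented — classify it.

Approach: by preparation — the pitch is first a chord tone, then held (tied or repeated) while the harmony changes under it. Departure: down by step. Metric position: strong.
A prepared dissonance that resolves downward by step — a suspension. (The same figure resolving upward would be a retardation.)

Suspension.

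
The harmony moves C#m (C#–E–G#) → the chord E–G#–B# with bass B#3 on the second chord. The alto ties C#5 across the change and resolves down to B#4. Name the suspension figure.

At the second chord the bass is B#3. The suspended C#5 lies a ninth above the bass; after resolving down by step to B#4, the interval above the bass becomes an octave.
Suspension figures are named by those two intervals: 9–8.

9–8 suspension.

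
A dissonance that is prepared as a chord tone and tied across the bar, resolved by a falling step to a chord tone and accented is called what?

Approach: by preparation — the pitch is first a chord tone, then held (tied or repeated) while the harmony changes under it. Departure: down by step. Metric position: strong.
A prepared dissonance that resolves downward by step — a suspension. (The same figure resolving upward would be a retardation.)

Suspension.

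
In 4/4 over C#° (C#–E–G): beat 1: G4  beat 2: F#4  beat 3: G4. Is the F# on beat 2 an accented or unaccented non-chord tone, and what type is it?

The harmony at that moment is C# diminished triad (C#, E, G); F#4 is not a chord tone.
It is approached by step down from G4 and left by step up to G4.
Step away and step back to the same note — a neighbor tone (lower neighbor).
It falls on a weak beat, so it is unaccented.

Unaccented neighbor tone.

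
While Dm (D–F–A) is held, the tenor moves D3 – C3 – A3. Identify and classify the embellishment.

The harmony at that moment is D minor triad (D, F, A); C3 is not a chord tone.
It is approached by step down from D3 and left by leap up to A3.
Step in, leap out — an escape tone.

C3 is an escape tone.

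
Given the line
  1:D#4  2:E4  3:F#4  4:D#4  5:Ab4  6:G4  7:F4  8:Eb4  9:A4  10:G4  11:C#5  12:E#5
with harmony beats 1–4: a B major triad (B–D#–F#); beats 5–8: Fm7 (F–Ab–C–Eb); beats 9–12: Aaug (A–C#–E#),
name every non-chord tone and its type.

E4 (beat 2) — passing tone; G4 (beat 6) — passing tone; G4 (beat 10) — escape tone.

The harmony at that moment is B major triad (B, D#, F#); E4 is not a chord tone.
It is approached by step up from D#4 and left by step up to F#4.
Step in, step out in the same direction — a passing tone.
The harmony at that moment is F minor seventh chord (F, Ab, C, Eb); G4 is not a chord tone.
It is approached by step down from Ab4 and left by step down to F4.
Step in, step out in the same direction — a passing tone.
The harmony at that moment is A augmented triad (A, C#, E#); G4 is not a chord tone.
It is approached by step down from A4 and left by leap up to C#5.
Step in, leap out — an escape tone.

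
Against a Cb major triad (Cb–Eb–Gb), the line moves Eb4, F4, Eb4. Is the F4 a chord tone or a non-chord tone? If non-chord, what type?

The harmony at that moment is Cb major triad (Cb, Eb, Gb); F4 is not a chord tone.
It is approached by step up from Eb4 and left by step down to Eb4.
Step away and step back to the same note — a neighbor tone (upper neighbor).

Non-chord tone — a neighbor tone.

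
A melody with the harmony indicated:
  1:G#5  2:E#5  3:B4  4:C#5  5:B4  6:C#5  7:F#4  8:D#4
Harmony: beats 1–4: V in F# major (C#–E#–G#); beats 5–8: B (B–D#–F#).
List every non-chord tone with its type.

B4 (beat 3) — appoggiatura; C#5 (beat 6) — escape tone.

The harmony at that moment is C# major triad (C#, E#, G#); B4 is not a chord tone.
It is approached by leap down from E#5 and left by step up to C#5.
Leap in, step out — an appoggiatura.
The harmony at that moment is B major triad (B, D#, F#); C#5 is not a chord tone.
It is approached by step up from B4 and left by leap down to F#4.
Step in, leap out — an escape tone.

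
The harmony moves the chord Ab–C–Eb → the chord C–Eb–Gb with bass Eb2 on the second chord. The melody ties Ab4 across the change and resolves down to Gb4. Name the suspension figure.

4–3 suspension.

At the second chord the bass is Eb2. The suspended Ab4 lies a fourth above the bass; after resolving down by step to Gb4, the interval above the bass becomes a third.
Suspension figures are named by those two intervals: 4–3.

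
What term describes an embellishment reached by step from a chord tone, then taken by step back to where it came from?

Approach: by step. Departure: by step in the opposite direction, back to the starting pitch.
Stepwise on both sides but reversing to return to the same chord tone — a neighbor tone. (Had it continued onward in the same direction it would be a passing tone instead.)

Neighbor tone.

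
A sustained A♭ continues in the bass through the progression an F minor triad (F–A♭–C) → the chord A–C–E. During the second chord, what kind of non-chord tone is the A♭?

Pedal tone (pedal point).

The harmony at that moment is A minor triad (A, C, E); A♭ is not a chord tone.
It is held over (the same pitch as the preceding A♭) and then sustained as the same pitch into the next harmony.
Sustained through a change of harmony — a pedal tone.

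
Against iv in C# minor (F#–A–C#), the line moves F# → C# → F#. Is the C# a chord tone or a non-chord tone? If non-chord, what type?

F# minor triad contains F#, A, C#; C# is the fifth, so it is a chord tone.

Chord tone (the fifth of F# minor triad).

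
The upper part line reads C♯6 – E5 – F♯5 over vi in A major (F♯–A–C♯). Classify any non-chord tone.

E5 is an appoggiatura.

The harmony at that moment is F♯ minor triad (F♯, A, C♯); E5 is not a chord tone.
It is approached by leap down from C♯6 and left by step up to F♯5.
Leap in, step out — an appoggiatura.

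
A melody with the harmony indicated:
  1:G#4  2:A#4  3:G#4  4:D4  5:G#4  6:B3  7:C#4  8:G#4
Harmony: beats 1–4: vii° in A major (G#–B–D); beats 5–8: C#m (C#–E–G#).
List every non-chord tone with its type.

A#4 (beat 2) — neighbor tone; B3 (beat 6) — appoggiatura.

The harmony at that moment is G# diminished triad (G#, B, D); A#4 is not a chord tone.
It is approached by step up from G#4 and left by step down to G#4.
Step away and step back to the same note — a neighbor tone (upper neighbor).
The harmony at that moment is C# minor triad (C#, E, G#); B3 is not a chord tone.
It is approached by leap down from G#4 and left by step up to C#4.
Leap in, step out — an appoggiatura.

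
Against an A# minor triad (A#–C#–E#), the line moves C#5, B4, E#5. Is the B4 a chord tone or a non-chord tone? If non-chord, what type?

Non-chord tone — an escape tone.

The harmony at that moment is A# minor triad (A#, C#, E#); B4 is not a chord tone.
It is approached by step down from C#5 and left by leap up to E#5.
Step in, leap out — an escape tone.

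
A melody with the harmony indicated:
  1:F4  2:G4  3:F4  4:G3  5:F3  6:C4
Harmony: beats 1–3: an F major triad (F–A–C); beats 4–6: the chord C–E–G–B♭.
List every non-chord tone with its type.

G4 (beat 2) — neighbor tone; F3 (beat 5) — escape tone.

The harmony at that moment is F major triad (F, A, C); G4 is not a chord tone.
It is approached by step up from F4 and left by step down to F4.
Step away and step back to the same note — a neighbor tone (upper neighbor).
The harmony at that moment is C dominant seventh chord (C, E, G, B♭); F3 is not a chord tone.
It is approached by step down from G3 and left by leap up to C4.
Step in, leap out — an escape tone.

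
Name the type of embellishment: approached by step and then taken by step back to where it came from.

Neighbor tone.

Approach: by step. Departure: by step in the opposite direction, back to the starting pitch.
Stepwise on both sides but reversing to return to the same chord tone — a neighbor tone. (Had it continued onward in the same direction it would be a passing tone instead.)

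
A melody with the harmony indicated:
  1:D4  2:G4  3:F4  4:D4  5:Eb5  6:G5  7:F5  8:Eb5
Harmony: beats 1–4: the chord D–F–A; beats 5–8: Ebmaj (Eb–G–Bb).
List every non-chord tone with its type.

The harmony at that moment is D minor triad (D, F, A); G4 is not a chord tone.
It is approached by leap up from D4 and left by step down to F4.
Leap in, step out — an appoggiatura.
The harmony at that moment is Eb major triad (Eb, G, Bb); F5 is not a chord tone.
It is approached by step down from G5 and left by step down to Eb5.
Step in, step out in the same direction — a passing tone.

G4 (beat 2) — appoggiatura; F5 (beat 7) — passing tone.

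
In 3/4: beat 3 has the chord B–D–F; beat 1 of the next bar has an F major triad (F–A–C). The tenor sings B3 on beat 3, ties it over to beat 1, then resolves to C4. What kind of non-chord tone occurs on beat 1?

Retardation.

The harmony at that moment is F major triad (F, A, C); B3 is not a chord tone.
It is held over (the same pitch as the preceding B3) and left by step up to C4.
Held over from the previous chord and resolving up by step — a retardation.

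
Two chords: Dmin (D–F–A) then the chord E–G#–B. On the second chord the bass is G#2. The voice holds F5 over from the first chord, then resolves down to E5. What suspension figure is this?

At the second chord the bass is G#2. The suspended F5 lies a seventh above the bass; after resolving down by step to E5, the interval above the bass becomes a sixth.
Suspension figures are named by those two intervals: 7–6.

7–6 suspension.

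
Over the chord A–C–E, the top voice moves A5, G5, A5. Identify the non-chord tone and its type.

The harmony at that moment is A minor triad (A, C, E); G5 is not a chord tone.
It is approached by step down from A5 and left by step up to A5.
Step away and step back to the same note — a neighbor tone (lower neighbor).

G5 is a neighbor tone.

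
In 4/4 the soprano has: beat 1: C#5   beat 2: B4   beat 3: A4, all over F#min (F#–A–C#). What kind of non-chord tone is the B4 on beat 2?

Passing tone.

The harmony at that moment is F# minor triad (F#, A, C#); B4 is not a chord tone.
It is approached by step down from C#5 and left by step down to A4.
Step in, step out in the same direction — a passing tone.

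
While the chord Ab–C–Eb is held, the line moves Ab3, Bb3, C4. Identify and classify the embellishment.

Bb3 is a passing tone.

The harmony at that moment is Ab major triad (Ab, C, Eb); Bb3 is not a chord tone.
It is approached by step up from Ab3 and left by step up to C4.
Step in, step out in the same direction — a passing tone.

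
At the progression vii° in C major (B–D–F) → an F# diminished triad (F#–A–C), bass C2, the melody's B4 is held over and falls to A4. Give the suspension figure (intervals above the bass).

At the second chord the bass is C2. The suspended B4 lies a seventh above the bass; after resolving down by step to A4, the interval above the bass becomes a sixth.
Suspension figures are named by those two intervals: 7–6.

7–6 suspension.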